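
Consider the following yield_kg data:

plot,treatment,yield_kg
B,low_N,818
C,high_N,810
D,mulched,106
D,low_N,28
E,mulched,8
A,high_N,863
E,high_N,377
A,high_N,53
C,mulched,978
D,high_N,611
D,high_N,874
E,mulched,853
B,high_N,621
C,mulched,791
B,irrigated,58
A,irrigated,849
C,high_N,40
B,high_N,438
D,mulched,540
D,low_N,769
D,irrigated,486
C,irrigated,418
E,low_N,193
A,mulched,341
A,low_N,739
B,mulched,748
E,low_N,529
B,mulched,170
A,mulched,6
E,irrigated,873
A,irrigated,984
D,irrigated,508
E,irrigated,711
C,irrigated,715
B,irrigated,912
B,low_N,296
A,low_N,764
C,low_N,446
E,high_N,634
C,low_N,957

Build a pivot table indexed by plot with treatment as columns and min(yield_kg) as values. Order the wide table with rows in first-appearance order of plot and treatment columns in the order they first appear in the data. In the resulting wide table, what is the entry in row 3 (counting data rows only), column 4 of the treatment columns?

486

With rows in first-appearance order of plot, row 3 is plot=D. treatment columns in first-appearance order: low_N, high_N, mulched, irrigated; column 4 is irrigated.
Long rows with plot=D, treatment=irrigated: min(486, 508) = 486.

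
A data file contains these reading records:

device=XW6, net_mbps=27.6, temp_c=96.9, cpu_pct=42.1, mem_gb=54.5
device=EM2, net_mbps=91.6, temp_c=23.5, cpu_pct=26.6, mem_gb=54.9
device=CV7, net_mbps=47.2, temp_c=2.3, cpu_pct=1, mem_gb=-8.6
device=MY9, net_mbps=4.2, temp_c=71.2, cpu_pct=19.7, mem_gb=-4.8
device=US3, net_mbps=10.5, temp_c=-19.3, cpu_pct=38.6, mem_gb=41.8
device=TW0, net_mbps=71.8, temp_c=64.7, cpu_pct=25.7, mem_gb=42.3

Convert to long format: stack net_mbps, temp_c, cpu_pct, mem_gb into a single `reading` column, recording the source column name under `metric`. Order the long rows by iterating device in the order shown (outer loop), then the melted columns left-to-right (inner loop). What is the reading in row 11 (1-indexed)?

1

24 rows total (6 × 4). Row 11: index ⌊(11-1)/4⌋ = 2 into device → CV7; (11-1) mod 4 = 2 into the melted columns → cpu_pct.
So row 11 is (CV7, cpu_pct, 1); reading = 1.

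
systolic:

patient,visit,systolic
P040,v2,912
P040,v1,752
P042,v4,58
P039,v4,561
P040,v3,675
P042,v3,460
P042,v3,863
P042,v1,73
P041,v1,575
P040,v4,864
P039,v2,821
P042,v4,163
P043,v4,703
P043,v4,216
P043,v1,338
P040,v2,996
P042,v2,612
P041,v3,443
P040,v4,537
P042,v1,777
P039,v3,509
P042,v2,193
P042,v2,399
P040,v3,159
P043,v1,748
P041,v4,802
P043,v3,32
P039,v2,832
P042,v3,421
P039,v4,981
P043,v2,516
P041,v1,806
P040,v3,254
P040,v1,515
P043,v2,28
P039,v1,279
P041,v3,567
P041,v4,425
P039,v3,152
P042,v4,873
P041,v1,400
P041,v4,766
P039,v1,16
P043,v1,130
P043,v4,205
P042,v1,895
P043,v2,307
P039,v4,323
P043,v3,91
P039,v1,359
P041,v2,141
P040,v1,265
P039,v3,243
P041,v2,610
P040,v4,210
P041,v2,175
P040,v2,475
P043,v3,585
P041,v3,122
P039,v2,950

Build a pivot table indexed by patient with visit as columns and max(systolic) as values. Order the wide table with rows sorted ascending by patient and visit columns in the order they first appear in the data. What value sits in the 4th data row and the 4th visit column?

863

With rows sorted ascending by patient, row 4 is patient=P042. visit columns in first-appearance order: v2, v1, v4, v3; column 4 is v3.
Long rows with patient=P042, visit=v3: max(460, 863, 421) = 863.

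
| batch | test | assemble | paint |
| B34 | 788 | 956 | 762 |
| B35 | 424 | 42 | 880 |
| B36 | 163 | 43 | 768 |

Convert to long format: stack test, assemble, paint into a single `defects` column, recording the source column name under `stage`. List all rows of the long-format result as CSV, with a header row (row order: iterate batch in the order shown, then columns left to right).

Each (batch, column) pair becomes one row: 3 × 3 = 9 rows.
For example, (B34, test) → defects=788.

batch,stage,defects
B34,test,788
B34,assemble,956
B34,paint,762
B35,test,424
B35,assemble,42
B35,paint,880
B36,test,163
B36,assemble,43
B36,paint,768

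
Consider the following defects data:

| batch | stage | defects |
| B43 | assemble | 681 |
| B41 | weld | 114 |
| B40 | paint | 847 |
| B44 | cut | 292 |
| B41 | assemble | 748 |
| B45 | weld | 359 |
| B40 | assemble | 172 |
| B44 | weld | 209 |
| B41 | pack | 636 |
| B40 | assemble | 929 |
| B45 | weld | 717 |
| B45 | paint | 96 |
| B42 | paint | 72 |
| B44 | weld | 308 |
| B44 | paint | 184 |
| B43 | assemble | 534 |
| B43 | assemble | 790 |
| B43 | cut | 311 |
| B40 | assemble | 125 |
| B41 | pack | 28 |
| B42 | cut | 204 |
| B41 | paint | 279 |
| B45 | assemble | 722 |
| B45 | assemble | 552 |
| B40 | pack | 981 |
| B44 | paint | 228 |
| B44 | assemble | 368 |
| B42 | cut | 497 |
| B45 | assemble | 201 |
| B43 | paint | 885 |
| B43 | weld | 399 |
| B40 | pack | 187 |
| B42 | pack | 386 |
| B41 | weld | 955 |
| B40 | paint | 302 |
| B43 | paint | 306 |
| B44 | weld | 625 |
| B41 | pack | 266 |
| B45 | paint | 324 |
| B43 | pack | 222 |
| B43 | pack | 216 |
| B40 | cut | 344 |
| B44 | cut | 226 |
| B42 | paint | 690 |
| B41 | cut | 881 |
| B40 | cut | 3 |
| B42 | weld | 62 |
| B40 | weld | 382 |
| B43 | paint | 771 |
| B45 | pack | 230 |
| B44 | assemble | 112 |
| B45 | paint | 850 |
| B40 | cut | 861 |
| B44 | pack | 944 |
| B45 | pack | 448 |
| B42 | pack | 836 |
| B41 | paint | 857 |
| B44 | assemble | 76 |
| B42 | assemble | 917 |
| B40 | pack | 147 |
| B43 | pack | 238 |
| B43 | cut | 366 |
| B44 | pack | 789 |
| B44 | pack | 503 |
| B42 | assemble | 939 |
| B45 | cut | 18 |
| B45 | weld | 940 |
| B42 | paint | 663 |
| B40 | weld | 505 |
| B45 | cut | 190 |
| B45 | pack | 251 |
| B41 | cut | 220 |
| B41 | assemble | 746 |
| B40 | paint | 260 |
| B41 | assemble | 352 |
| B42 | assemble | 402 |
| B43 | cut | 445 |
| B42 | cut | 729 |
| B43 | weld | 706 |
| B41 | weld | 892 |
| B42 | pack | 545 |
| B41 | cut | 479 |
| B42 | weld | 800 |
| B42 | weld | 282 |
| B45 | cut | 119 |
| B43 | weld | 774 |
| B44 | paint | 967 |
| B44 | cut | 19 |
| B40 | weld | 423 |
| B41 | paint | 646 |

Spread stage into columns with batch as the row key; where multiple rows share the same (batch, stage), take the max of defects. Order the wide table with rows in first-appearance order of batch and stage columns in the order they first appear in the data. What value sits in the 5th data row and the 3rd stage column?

850

With rows in first-appearance order of batch, row 5 is batch=B45. stage columns in first-appearance order: assemble, weld, paint, cut, pack; column 3 is paint.
Long rows with batch=B45, stage=paint: max(96, 324, 850) = 850.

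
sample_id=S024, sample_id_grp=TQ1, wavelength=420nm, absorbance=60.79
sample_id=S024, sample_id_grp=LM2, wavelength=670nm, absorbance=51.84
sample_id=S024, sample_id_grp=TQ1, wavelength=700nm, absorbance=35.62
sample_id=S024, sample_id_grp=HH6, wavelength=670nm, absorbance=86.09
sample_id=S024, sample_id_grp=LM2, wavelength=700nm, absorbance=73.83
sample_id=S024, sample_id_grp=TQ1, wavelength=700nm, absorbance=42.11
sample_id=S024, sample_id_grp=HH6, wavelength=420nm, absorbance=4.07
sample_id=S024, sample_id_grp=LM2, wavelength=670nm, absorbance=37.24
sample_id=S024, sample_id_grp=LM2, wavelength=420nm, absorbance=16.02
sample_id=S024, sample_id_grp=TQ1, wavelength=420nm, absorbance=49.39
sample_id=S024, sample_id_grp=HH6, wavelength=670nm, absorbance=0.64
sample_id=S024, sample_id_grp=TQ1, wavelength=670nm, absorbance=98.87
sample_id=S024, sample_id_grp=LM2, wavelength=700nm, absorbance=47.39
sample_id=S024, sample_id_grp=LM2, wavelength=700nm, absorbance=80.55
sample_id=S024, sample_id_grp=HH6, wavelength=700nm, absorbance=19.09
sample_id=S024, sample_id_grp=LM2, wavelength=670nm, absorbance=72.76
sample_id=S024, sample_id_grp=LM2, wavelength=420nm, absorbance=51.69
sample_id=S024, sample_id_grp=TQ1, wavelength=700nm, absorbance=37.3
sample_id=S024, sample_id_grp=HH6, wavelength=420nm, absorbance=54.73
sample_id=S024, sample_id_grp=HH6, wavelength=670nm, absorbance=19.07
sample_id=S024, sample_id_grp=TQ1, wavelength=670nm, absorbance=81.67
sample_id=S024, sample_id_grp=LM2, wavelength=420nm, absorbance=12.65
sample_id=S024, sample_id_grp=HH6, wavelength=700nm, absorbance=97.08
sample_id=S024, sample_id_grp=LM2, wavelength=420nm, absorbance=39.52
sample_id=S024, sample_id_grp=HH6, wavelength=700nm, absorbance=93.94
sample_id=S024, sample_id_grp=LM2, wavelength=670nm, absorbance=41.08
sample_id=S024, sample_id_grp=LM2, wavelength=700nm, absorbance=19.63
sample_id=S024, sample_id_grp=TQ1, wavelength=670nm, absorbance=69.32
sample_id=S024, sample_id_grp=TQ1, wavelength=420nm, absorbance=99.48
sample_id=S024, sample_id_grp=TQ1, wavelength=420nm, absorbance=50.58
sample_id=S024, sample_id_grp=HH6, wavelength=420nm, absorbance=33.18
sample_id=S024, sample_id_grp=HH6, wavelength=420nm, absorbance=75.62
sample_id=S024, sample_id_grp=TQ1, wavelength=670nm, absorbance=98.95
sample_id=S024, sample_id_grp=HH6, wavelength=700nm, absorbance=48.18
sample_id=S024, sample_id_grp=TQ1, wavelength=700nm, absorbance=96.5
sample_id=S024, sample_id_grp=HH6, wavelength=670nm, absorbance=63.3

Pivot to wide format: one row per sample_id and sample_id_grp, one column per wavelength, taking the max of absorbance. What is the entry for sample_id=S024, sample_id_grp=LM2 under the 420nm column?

Rows with sample_id=S024, sample_id_grp=LM2 and wavelength=420nm: absorbance values are 16.02, 51.69, 12.65, 39.52.
max(16.02, 51.69, 12.65, 39.52) = 51.69.

51.69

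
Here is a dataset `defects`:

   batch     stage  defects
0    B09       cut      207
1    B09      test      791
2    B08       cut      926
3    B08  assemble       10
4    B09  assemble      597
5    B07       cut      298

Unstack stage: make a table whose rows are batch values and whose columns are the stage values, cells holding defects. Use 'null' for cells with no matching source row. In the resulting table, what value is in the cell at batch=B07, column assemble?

No long-format row has batch=B07 and stage=assemble, so the cell is null.

null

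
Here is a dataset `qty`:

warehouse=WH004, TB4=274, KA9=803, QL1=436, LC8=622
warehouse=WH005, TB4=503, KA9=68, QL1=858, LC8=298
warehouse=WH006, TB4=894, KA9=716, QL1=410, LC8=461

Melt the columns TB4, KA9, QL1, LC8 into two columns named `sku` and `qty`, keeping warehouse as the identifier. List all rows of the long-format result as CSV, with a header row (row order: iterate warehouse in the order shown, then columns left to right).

Each (warehouse, column) pair becomes one row: 3 × 4 = 12 rows.
For example, (WH004, TB4) → qty=274.

warehouse,sku,qty
WH004,TB4,274
WH004,KA9,803
WH004,QL1,436
WH004,LC8,622
WH005,TB4,503
WH005,KA9,68
WH005,QL1,858
WH005,LC8,298
WH006,TB4,894
WH006,KA9,716
WH006,QL1,410
WH006,LC8,461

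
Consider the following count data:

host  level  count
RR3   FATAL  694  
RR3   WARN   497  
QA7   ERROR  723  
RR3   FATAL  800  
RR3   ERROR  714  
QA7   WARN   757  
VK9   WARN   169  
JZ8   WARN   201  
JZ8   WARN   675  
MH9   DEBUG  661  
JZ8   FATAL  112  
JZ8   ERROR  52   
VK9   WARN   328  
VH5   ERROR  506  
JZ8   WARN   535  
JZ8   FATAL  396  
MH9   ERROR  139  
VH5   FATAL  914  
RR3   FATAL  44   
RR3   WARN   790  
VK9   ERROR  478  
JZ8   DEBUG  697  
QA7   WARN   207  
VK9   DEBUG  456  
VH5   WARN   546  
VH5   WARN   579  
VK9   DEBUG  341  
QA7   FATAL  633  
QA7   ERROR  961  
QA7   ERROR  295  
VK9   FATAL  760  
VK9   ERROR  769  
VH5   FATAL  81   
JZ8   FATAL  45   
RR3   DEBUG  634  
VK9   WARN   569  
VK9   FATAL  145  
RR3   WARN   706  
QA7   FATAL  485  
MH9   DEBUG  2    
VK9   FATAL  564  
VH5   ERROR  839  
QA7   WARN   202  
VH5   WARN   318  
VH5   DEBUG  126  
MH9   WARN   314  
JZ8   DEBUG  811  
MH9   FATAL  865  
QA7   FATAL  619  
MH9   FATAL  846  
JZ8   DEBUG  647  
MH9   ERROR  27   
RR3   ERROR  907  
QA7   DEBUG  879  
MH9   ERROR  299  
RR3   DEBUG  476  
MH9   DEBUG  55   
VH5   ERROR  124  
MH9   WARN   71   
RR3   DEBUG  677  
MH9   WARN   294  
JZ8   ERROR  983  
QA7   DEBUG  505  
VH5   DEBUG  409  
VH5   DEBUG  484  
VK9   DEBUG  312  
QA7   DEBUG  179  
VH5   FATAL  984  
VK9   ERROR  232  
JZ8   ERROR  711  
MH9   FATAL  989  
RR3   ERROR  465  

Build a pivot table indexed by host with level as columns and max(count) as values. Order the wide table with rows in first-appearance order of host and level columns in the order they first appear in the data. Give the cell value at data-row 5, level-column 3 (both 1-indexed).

With rows in first-appearance order of host, row 5 is host=MH9. level columns in first-appearance order: FATAL, WARN, ERROR, DEBUG; column 3 is ERROR.
Long rows with host=MH9, level=ERROR: max(139, 27, 299) = 299.

299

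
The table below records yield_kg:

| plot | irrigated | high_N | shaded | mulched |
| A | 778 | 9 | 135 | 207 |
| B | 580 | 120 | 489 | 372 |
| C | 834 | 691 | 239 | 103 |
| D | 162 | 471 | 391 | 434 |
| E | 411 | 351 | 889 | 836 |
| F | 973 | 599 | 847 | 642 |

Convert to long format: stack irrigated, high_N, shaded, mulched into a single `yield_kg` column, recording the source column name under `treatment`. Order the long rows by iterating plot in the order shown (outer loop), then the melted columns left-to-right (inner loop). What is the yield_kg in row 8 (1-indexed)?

24 rows total (6 × 4). Row 8: index ⌊(8-1)/4⌋ = 1 into plot → B; (8-1) mod 4 = 3 into the melted columns → mulched.
So row 8 is (B, mulched, 372); yield_kg = 372.

372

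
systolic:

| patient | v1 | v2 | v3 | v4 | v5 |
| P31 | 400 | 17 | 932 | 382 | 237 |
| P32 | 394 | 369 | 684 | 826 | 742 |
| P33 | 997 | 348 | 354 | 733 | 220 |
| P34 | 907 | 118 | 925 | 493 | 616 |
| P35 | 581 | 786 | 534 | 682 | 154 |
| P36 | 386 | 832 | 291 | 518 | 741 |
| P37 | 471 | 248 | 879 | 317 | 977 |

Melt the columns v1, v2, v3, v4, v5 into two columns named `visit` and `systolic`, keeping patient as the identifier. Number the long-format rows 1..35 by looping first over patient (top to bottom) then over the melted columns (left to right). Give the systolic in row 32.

35 rows total (7 × 5). Row 32: index ⌊(32-1)/5⌋ = 6 into patient → P37; (32-1) mod 5 = 1 into the melted columns → v2.
So row 32 is (P37, v2, 248); systolic = 248.

248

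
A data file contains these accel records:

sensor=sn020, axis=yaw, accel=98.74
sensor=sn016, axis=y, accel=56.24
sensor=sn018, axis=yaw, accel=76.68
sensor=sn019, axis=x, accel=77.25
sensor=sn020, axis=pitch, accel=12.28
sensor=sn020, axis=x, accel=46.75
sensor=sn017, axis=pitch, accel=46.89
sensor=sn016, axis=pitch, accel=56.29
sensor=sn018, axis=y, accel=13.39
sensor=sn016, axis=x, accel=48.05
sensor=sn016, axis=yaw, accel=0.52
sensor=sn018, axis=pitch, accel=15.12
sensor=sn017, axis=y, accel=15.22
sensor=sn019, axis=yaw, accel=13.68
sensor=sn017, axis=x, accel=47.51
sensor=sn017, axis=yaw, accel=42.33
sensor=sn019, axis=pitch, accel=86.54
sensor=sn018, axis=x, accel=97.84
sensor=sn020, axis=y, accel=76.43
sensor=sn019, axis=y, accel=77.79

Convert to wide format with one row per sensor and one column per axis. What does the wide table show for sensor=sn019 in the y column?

77.79

Wide layout: rows indexed by sensor, columns are the 4 distinct axis values (yaw, y, x, pitch).
Cell (sensor=sn019, axis=y) draws from the long row where sensor=sn019 and axis=y, which has accel=77.79.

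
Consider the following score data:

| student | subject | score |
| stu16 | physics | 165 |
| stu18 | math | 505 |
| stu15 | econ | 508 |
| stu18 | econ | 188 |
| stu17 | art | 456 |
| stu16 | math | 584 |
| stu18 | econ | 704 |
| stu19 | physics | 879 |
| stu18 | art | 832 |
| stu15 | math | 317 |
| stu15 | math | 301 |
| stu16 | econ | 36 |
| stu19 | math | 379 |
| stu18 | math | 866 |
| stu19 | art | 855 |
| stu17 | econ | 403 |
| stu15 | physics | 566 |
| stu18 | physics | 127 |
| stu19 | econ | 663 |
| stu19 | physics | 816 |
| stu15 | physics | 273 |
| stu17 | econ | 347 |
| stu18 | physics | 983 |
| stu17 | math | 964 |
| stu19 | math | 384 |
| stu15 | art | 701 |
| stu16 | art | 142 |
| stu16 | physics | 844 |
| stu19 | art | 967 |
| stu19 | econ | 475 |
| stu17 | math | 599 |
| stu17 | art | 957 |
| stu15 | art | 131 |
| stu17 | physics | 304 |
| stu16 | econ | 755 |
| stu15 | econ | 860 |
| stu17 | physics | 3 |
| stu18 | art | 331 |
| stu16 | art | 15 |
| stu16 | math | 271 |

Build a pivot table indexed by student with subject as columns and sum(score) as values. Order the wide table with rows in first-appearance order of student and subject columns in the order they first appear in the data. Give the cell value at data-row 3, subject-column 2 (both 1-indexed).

618

With rows in first-appearance order of student, row 3 is student=stu15. subject columns in first-appearance order: physics, math, econ, art; column 2 is math.
Long rows with student=stu15, subject=math: 317 + 301 = 618.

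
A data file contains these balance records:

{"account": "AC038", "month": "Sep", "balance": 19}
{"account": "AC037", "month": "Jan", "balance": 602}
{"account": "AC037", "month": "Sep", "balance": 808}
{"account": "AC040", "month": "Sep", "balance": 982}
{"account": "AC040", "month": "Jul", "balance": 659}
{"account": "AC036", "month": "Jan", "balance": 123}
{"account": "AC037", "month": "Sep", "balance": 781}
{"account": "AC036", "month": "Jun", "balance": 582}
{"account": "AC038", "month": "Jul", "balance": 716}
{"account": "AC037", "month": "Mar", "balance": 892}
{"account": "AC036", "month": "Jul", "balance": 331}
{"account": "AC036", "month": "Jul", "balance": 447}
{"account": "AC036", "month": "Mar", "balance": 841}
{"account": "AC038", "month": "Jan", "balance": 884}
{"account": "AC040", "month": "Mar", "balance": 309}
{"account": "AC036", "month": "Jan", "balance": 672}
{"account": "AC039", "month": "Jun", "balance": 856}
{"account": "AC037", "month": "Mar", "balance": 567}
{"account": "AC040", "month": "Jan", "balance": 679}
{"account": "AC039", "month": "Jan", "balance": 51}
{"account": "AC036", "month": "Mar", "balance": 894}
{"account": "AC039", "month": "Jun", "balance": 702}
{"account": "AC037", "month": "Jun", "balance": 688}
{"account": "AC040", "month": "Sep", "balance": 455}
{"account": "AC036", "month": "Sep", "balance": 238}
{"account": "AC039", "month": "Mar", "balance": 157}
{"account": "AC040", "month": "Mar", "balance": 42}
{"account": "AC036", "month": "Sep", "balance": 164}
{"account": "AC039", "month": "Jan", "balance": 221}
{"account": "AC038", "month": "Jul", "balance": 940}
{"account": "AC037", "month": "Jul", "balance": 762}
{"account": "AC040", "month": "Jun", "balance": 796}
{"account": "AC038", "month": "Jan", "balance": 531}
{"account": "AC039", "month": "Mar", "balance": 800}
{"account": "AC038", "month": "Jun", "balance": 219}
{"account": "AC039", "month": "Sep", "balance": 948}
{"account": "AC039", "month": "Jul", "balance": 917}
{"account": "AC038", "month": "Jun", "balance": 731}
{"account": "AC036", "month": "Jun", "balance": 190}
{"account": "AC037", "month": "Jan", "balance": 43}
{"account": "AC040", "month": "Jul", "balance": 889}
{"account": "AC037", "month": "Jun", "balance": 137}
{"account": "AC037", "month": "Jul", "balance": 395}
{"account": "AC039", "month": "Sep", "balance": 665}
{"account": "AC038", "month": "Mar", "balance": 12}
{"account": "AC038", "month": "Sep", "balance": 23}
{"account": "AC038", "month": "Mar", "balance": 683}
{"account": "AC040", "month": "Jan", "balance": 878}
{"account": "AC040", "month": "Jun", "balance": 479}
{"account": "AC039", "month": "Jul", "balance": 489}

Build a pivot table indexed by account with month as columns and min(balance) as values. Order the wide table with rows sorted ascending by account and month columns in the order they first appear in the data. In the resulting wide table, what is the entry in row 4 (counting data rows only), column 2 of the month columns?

With rows sorted ascending by account, row 4 is account=AC039. month columns in first-appearance order: Sep, Jan, Jul, Jun, Mar; column 2 is Jan.
Long rows with account=AC039, month=Jan: min(51, 221) = 51.

51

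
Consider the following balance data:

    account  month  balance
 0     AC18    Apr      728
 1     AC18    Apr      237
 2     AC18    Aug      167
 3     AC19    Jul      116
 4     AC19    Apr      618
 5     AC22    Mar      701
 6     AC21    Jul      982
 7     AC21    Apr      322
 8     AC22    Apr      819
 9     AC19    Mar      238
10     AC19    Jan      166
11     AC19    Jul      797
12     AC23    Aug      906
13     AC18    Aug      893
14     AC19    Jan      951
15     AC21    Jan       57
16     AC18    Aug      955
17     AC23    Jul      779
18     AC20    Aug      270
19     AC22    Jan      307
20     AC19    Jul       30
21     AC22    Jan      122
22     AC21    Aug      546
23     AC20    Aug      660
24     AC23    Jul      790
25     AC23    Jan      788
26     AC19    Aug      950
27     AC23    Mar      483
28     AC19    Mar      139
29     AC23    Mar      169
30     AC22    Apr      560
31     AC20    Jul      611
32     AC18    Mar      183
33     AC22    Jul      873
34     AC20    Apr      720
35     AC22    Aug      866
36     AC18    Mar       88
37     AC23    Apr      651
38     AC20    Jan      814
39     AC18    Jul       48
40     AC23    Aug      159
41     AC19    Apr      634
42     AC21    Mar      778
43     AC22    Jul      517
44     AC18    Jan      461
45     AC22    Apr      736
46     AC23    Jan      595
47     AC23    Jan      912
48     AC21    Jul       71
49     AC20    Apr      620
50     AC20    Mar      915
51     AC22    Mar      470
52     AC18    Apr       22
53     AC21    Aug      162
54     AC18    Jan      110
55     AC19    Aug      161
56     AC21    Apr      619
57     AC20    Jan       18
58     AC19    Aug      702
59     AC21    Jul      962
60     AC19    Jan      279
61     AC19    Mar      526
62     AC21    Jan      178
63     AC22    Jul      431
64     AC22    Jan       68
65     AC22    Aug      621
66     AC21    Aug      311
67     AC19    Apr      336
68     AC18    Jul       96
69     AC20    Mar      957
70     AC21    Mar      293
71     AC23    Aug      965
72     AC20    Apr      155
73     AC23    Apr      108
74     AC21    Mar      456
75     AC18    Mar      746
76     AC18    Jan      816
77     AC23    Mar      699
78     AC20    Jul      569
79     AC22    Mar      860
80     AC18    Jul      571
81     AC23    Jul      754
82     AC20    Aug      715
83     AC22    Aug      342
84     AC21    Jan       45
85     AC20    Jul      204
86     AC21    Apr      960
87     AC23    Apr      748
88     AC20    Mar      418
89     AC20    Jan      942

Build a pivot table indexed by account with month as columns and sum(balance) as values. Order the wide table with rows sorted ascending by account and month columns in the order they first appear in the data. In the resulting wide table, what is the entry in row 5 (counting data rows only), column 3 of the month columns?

With rows sorted ascending by account, row 5 is account=AC22. month columns in first-appearance order: Apr, Aug, Jul, Mar, Jan; column 3 is Jul.
Long rows with account=AC22, month=Jul: 873 + 517 + 431 = 1821.

1821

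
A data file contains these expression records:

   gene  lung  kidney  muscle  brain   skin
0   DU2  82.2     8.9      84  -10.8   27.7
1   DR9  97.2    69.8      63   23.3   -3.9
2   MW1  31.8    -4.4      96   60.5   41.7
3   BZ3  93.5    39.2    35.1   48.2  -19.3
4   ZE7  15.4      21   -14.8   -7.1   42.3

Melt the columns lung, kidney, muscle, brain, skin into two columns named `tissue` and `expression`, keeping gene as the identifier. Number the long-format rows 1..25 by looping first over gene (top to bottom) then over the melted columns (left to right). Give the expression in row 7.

25 rows total (5 × 5). Row 7: index ⌊(7-1)/5⌋ = 1 into gene → DR9; (7-1) mod 5 = 1 into the melted columns → kidney.
So row 7 is (DR9, kidney, 69.8); expression = 69.8.

69.8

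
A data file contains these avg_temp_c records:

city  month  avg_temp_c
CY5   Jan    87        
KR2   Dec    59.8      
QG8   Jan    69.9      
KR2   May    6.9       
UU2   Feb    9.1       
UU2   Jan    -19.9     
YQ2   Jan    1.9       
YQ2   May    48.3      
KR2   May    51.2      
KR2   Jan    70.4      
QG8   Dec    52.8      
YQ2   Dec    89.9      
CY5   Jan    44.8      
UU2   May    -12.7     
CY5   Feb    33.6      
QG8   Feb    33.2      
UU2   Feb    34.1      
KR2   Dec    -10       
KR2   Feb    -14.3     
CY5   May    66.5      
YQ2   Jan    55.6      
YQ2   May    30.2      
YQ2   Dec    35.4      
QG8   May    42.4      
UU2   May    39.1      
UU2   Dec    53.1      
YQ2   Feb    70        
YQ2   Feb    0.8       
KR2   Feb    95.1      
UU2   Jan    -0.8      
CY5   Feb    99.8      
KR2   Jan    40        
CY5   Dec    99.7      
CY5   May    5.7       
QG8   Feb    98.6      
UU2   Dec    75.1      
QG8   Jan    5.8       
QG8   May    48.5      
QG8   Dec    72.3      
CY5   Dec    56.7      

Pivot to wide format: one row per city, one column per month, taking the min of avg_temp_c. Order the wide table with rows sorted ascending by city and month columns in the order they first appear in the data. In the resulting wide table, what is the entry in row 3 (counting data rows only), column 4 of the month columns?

33.2

With rows sorted ascending by city, row 3 is city=QG8. month columns in first-appearance order: Jan, Dec, May, Feb; column 4 is Feb.
Long rows with city=QG8, month=Feb: min(33.2, 98.6) = 33.2.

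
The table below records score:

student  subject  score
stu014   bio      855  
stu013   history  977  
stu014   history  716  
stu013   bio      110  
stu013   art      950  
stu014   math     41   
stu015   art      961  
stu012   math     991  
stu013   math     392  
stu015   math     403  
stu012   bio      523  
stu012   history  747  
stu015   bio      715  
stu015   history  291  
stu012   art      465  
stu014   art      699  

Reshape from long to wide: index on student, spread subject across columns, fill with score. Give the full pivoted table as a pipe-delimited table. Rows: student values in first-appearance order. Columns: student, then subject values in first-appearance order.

Columns: student plus the 4 distinct subject values (bio, history, art, math).
For example, row stu014 column bio takes score=855 from the long row (stu014, bio).

| student | bio | history | art | math |
| stu014 | 855 | 716 | 699 | 41 |
| stu013 | 110 | 977 | 950 | 392 |
| stu015 | 715 | 291 | 961 | 403 |
| stu012 | 523 | 747 | 465 | 991 |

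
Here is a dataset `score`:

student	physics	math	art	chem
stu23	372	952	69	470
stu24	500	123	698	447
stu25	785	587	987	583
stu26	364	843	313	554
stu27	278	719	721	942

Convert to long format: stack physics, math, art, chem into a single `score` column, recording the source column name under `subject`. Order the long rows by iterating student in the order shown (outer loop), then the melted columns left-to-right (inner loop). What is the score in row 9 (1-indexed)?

785

20 rows total (5 × 4). Row 9: index ⌊(9-1)/4⌋ = 2 into student → stu25; (9-1) mod 4 = 0 into the melted columns → physics.
So row 9 is (stu25, physics, 785); score = 785.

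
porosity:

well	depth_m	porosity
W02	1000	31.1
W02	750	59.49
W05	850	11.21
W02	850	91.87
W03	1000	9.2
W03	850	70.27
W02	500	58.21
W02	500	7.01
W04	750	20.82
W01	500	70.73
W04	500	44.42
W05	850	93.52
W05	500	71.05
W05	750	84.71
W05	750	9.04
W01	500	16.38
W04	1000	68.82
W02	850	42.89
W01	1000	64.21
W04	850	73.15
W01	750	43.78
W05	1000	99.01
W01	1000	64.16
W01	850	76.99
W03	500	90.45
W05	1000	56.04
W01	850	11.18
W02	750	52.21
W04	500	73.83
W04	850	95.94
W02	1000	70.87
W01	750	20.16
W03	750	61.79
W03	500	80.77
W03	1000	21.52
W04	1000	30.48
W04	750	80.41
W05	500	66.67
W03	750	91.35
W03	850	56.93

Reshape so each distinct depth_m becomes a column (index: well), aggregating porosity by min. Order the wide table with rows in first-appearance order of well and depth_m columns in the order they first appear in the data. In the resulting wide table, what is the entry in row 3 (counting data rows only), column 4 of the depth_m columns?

With rows in first-appearance order of well, row 3 is well=W03. depth_m columns in first-appearance order: 1000, 750, 850, 500; column 4 is 500.
Long rows with well=W03, depth_m=500: min(90.45, 80.77) = 80.77.

80.77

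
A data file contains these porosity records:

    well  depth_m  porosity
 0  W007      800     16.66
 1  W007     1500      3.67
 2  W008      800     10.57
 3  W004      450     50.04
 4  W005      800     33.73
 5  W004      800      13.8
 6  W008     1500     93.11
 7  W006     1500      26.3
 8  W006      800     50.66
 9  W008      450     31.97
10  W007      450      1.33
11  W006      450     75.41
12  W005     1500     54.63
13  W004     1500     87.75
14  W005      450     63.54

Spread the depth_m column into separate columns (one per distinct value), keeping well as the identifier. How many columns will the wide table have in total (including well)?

4

1 column for well plus 3 distinct depth_m values → 4 columns.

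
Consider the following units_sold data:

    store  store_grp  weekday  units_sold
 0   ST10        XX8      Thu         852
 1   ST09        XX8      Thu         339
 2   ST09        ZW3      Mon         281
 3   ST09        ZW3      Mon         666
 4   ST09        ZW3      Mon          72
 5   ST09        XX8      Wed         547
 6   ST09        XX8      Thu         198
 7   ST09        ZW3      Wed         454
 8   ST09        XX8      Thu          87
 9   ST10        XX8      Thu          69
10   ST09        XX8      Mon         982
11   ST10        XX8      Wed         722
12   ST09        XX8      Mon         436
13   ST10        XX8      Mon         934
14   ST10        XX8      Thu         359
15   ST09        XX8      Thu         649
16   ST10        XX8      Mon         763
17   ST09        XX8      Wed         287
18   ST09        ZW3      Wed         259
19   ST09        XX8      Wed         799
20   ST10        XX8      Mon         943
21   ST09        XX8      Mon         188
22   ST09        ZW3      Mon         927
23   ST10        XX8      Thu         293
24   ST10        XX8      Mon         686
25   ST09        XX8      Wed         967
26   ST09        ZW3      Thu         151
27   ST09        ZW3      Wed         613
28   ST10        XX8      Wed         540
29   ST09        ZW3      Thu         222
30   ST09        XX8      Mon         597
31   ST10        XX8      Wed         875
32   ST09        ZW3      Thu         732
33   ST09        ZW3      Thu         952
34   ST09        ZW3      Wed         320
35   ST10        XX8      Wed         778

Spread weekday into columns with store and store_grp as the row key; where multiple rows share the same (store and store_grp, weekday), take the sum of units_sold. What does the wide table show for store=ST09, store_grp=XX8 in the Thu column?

Rows with store=ST09, store_grp=XX8 and weekday=Thu: units_sold values are 339, 198, 87, 649.
339 + 198 + 87 + 649 = 1273.

1273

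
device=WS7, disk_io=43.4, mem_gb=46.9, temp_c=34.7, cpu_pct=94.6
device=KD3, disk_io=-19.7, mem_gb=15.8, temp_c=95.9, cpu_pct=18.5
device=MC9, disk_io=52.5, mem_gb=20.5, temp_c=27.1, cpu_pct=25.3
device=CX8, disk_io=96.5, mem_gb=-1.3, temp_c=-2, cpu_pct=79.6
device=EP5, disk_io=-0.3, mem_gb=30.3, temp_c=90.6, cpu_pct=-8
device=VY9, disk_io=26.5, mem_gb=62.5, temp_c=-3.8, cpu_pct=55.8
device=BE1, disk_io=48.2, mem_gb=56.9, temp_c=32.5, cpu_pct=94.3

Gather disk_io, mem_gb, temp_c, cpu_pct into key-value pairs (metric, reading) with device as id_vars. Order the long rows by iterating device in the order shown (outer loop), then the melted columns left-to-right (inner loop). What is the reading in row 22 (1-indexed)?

28 rows total (7 × 4). Row 22: index ⌊(22-1)/4⌋ = 5 into device → VY9; (22-1) mod 4 = 1 into the melted columns → mem_gb.
So row 22 is (VY9, mem_gb, 62.5); reading = 62.5.

62.5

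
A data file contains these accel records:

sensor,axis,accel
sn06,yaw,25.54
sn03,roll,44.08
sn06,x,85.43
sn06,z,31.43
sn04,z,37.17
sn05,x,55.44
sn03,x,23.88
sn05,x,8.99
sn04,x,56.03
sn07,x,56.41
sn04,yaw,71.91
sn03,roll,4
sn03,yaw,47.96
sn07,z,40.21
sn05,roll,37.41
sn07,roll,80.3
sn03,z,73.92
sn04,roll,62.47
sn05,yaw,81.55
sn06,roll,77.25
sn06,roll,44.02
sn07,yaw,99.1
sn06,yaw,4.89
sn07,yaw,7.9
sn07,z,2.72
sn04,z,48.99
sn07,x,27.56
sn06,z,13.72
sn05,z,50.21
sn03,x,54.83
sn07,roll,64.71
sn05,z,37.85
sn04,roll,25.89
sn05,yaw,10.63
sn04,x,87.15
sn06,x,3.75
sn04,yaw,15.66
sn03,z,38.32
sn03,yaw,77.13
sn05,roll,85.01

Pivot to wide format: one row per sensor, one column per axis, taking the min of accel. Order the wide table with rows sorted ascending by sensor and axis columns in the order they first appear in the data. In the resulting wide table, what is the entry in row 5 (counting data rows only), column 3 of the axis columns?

With rows sorted ascending by sensor, row 5 is sensor=sn07. axis columns in first-appearance order: yaw, roll, x, z; column 3 is x.
Long rows with sensor=sn07, axis=x: min(56.41, 27.56) = 27.56.

27.56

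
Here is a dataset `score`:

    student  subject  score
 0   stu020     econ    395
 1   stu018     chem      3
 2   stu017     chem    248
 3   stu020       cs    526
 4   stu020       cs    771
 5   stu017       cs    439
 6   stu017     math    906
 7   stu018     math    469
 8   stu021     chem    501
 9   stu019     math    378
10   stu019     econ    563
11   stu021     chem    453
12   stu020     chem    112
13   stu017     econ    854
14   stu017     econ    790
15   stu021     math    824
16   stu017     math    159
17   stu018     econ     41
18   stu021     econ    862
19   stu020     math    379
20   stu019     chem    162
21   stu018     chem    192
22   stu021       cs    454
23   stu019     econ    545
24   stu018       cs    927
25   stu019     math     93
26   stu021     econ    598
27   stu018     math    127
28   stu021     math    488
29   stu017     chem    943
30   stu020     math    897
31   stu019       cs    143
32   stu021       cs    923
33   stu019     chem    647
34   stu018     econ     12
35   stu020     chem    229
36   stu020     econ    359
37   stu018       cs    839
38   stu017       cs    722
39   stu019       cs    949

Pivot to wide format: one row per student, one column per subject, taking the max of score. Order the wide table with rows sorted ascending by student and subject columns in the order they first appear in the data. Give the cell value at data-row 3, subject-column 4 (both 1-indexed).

378

With rows sorted ascending by student, row 3 is student=stu019. subject columns in first-appearance order: econ, chem, cs, math; column 4 is math.
Long rows with student=stu019, subject=math: max(378, 93) = 378.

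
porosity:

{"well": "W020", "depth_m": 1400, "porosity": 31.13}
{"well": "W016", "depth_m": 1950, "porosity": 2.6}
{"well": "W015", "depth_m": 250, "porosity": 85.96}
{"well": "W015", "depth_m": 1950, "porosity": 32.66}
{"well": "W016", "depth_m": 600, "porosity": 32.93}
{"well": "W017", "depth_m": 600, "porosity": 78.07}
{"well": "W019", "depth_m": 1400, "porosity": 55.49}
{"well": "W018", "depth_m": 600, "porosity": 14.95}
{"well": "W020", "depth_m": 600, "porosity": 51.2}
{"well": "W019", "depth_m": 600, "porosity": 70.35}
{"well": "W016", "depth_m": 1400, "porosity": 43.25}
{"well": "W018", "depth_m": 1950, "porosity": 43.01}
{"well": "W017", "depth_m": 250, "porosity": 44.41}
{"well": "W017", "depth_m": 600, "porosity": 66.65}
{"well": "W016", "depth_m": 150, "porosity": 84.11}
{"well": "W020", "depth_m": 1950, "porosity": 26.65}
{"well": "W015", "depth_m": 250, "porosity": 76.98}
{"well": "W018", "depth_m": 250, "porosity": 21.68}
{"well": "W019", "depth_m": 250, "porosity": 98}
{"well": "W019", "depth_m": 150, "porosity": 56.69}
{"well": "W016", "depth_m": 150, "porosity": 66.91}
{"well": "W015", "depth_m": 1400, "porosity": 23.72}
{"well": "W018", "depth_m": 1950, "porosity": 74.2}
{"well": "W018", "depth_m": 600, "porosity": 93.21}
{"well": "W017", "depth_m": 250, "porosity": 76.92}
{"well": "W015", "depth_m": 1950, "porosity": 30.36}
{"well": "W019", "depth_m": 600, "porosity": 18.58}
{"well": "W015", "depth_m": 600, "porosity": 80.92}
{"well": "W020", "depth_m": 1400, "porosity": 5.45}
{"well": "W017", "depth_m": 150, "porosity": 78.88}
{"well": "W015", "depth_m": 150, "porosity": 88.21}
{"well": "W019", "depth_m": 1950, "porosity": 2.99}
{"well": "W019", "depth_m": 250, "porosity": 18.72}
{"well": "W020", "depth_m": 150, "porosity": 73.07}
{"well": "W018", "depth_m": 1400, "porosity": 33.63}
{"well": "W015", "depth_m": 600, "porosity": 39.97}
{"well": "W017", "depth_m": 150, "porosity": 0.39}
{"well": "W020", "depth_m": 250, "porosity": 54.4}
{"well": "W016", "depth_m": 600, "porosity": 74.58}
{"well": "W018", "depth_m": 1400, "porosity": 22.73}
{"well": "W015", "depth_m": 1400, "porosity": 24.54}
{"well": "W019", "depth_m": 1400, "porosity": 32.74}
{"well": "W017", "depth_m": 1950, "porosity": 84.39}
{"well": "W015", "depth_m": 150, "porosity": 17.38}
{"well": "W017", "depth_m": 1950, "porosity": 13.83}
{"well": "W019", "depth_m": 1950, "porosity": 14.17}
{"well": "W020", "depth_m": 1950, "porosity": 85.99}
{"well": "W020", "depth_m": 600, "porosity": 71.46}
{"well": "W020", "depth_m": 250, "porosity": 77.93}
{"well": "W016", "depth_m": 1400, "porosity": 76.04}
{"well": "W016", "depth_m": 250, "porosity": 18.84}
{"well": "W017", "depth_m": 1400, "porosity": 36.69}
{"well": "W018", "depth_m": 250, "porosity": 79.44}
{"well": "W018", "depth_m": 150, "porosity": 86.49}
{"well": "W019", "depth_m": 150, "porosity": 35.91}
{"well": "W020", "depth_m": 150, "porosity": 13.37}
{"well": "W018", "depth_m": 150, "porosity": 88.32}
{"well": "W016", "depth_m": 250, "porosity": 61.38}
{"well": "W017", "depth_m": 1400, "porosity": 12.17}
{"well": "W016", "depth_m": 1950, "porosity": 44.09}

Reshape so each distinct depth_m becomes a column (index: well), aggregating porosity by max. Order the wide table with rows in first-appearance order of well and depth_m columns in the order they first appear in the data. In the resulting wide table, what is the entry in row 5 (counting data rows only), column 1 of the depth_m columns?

55.49

With rows in first-appearance order of well, row 5 is well=W019. depth_m columns in first-appearance order: 1400, 1950, 250, 600, 150; column 1 is 1400.
Long rows with well=W019, depth_m=1400: max(55.49, 32.74) = 55.49.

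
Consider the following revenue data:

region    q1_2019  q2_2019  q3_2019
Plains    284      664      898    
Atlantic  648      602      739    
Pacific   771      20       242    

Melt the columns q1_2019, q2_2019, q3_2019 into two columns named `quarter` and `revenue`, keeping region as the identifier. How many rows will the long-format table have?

9

3 region values × 3 melted columns = 9 rows.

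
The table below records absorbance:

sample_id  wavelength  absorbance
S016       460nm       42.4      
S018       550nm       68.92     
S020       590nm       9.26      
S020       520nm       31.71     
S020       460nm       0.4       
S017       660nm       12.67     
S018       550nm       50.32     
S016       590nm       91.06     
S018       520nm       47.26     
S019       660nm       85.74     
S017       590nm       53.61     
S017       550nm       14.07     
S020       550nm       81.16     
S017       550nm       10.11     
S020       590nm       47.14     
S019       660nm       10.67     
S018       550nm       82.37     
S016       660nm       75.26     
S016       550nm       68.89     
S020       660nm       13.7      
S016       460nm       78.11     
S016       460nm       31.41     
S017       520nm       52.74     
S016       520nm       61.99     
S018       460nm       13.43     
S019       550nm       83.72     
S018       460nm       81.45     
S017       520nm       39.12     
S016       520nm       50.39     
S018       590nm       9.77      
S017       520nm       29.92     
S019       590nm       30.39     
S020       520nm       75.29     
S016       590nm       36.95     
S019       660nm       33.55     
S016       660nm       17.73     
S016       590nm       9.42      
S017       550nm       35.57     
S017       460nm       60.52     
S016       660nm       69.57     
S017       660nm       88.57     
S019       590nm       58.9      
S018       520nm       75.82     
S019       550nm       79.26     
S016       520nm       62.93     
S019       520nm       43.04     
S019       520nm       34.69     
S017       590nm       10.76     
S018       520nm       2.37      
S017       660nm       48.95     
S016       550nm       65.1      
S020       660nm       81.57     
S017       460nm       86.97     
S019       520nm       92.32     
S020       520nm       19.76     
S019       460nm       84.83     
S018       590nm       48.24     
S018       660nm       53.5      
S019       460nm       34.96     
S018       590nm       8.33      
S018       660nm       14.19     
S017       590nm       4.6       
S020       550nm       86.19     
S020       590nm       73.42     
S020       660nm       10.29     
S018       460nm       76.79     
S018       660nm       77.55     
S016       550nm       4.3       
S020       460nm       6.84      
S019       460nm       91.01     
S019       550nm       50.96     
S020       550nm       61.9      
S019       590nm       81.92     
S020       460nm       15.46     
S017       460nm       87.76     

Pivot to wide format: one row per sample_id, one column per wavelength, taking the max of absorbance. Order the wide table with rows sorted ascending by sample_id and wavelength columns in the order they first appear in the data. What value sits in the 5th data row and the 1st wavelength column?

15.46

With rows sorted ascending by sample_id, row 5 is sample_id=S020. wavelength columns in first-appearance order: 460nm, 550nm, 590nm, 520nm, 660nm; column 1 is 460nm.
Long rows with sample_id=S020, wavelength=460nm: max(0.4, 6.84, 15.46) = 15.46.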